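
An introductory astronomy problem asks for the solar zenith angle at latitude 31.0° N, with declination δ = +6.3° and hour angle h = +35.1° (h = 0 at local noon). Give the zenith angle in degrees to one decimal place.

θ_z = 41.1°

cos θ_z = sin φ sin δ + cos φ cos δ cos h = 0.056517 + 0.697056 = 0.753573.
θ_z = arccos(0.753573) = 41.1°.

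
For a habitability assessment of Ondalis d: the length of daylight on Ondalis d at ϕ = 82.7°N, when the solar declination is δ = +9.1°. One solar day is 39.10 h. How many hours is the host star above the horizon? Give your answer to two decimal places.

Sunrise equation: cos h₀ = −tan ϕ · tan δ = -1.2504 ≤ −1, so the host star never sets (polar day) and h₀ = π.
Daylight = 2h₀/(2π) × 39.10 h = (3.1416/π) × 39.10 = 39.10 h.

39.10 h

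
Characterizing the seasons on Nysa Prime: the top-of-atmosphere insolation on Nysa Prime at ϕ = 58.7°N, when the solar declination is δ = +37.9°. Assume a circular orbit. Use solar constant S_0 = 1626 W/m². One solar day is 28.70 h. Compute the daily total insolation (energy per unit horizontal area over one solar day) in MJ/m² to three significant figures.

88.2 MJ/m²

cos h₀ = −tan(+58.7°) tan(+37.900°) = -1.2804 ≤ −1 ⇒ polar day, h₀ = π.
Bracket: h₀ sin ϕ sin δ + cos ϕ cos δ sin h₀ = 3.1416×0.85446×0.61429 + 0.51952×0.78908×0.00000 = 1.648983 + 0.000000 = 1.648983.
Q̄ = (S_0/π) × [bracket] = (1626/π) × 1.648983 = 853.47 W/m².
Daily total = Q̄ × 28.70 h × 3600 s/h = 853.47 × 28.70 × 3600 / 10⁶ = 88.18 MJ/m².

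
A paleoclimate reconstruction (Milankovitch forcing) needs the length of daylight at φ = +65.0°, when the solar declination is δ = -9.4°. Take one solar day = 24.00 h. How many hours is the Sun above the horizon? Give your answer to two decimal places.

9.23 h

cos H₀ = −tan φ · tan δ = −tan(+65.0°) × tan(-9.400°) = 0.3550, so H₀ = 1.2079 rad = 69.21°.
Daylight = 2H₀/(2π) × 24.00 h = (1.2079/π) × 24.00 = 9.23 h.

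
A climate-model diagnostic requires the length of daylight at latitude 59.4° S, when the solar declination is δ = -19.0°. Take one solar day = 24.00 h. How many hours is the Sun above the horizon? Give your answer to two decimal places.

cos H₀ = −tan φ · tan δ = −tan(-59.4°) × tan(-19.000°) = -0.5822, so H₀ = 2.1923 rad = 125.61°.
Daylight = 2H₀/(2π) × 24.00 h = (2.1923/π) × 24.00 = 16.75 h.

16.75 h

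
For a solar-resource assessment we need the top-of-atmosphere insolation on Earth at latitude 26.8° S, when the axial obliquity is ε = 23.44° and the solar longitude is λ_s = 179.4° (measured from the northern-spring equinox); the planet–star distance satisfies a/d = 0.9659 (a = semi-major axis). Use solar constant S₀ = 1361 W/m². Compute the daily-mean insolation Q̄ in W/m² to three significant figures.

Q̄ ≈ 360 W/m²

Solar declination: sin δ = sin ε · sin λ_s = sin 23.44° × sin 179.4° = 0.00417, so δ = +0.239°.
cos H₀ = −tan(-26.8°) tan(+0.239°) = 0.0021, H₀ = 1.5687 rad.
Bracket: H₀ sin φ sin δ + cos φ cos δ sin H₀ = 1.5687×-0.45088×0.00417 + 0.89259×0.99999×1.00000 = -0.002949 + 0.892581 = 0.889632.
Inverse-square distance factor (a/d)² = 0.9659² = 0.932963.
Q̄ = (S₀/π) × 0.932963 × [bracket] = (1361/π) × 0.932963 × 0.889632 = 359.6 W/m².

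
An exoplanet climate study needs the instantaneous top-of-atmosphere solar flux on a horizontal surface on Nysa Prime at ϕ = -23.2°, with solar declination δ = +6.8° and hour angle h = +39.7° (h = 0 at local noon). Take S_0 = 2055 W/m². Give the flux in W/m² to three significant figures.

cos θ_z = sin ϕ sin δ + cos ϕ cos δ cos h = -0.046644 + 0.702208 = 0.655564.
Flux = S_0 · cos θ_z = 2055 × 0.655564 = 1347 W/m².

1.35e+03 W/m²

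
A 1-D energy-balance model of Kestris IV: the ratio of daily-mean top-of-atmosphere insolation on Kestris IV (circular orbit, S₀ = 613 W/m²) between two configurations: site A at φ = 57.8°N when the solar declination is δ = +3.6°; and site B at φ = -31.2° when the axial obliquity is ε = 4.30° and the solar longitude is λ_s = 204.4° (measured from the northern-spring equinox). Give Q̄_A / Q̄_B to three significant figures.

Q̄_A / Q̄_B ≈ 0.702

— Configuration A (φ=+57.8°):
cos H₀ = −tan(+57.8°) tan(+3.600°) = -0.0999, H₀ = 1.6709 rad.
Bracket: H₀ sin φ sin δ + cos φ cos δ sin H₀ = 1.6709×0.84619×0.06279 + 0.53288×0.99803×0.99500 = 0.088779 + 0.529171 = 0.617950.
Q̄ = (S₀/π) × [bracket] = (613/π) × 0.617950 = 120.58 W/m².
— Configuration B (φ=-31.2°):
Solar declination: sin δ = sin ε · sin λ_s = sin 4.30° × sin 204.4° = -0.03097, so δ = -1.775°.
cos H₀ = −tan(-31.2°) tan(-1.775°) = -0.0188, H₀ = 1.5896 rad.
Bracket: H₀ sin φ sin δ + cos φ cos δ sin H₀ = 1.5896×-0.51803×-0.03097 + 0.85536×0.99952×0.99982 = 0.025503 + 0.854796 = 0.880299.
Q̄ = (S₀/π) × [bracket] = (613/π) × 0.880299 = 171.77 W/m².
Ratio Q̄_A / Q̄_B = 120.58 / 171.77 = 0.7020.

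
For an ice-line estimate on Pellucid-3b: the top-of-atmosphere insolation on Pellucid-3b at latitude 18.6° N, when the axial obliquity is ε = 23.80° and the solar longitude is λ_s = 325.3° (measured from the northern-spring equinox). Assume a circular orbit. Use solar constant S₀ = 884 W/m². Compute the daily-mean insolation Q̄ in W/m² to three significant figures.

Q̄ ≈ 228 W/m²

Solar declination: sin δ = sin ε · sin λ_s = sin 23.80° × sin 325.3° = -0.22973, so δ = -13.281°.
cos H₀ = −tan(+18.6°) tan(-13.281°) = 0.0794, H₀ = 1.4913 rad.
Bracket: H₀ sin φ sin δ + cos φ cos δ sin H₀ = 1.4913×0.31896×-0.22973 + 0.94777×0.97325×0.99684 = -0.109275 + 0.919502 = 0.810227.
Q̄ = (S₀/π) × [bracket] = (884/π) × 0.810227 = 228.0 W/m².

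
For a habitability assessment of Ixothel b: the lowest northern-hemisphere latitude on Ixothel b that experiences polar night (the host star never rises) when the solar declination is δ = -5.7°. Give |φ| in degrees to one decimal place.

Polar night requires cos H₀ = −tan φ tan δ ≥ 1, i.e. tan φ tan δ ≤ −1.
The boundary is |tan φ| · |tan δ| = 1, so |φ| = 90° − |δ| = 90° − 5.7° = 84.3° in the northern hemisphere.

|φ| = 84.3°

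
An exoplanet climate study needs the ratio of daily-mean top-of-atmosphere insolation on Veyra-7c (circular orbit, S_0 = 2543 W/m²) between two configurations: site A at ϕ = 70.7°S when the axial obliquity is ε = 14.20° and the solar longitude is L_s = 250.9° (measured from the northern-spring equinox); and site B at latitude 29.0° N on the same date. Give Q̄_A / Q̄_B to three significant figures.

Q̄_A / Q̄_B ≈ 1.09

— Configuration A (ϕ=-70.7°):
Solar declination: sin δ = sin ε · sin L_s = sin 14.20° × sin 250.9° = -0.23180, so δ = -13.403°.
cos h₀ = −tan(-70.7°) tan(-13.403°) = -0.6805, h₀ = 2.3192 rad.
Bracket: h₀ sin ϕ sin δ + cos ϕ cos δ sin h₀ = 2.3192×-0.94380×-0.23180 + 0.33051×0.97276×0.73279 = 0.507378 + 0.235597 = 0.742975.
Q̄ = (S_0/π) × [bracket] = (2543/π) × 0.742975 = 601.41 W/m².
— Configuration B (ϕ=+29.0°):
cos h₀ = −tan(+29.0°) tan(-13.403°) = 0.1321, h₀ = 1.4383 rad.
Bracket: h₀ sin ϕ sin δ + cos ϕ cos δ sin h₀ = 1.4383×0.48481×-0.23180 + 0.87462×0.97276×0.99124 = -0.161635 + 0.843342 = 0.681707.
Q̄ = (S_0/π) × [bracket] = (2543/π) × 0.681707 = 551.82 W/m².
Ratio Q̄_A / Q̄_B = 601.41 / 551.82 = 1.090.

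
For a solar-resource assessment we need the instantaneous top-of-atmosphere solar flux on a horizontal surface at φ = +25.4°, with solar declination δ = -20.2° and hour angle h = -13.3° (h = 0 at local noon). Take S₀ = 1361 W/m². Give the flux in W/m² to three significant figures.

921 W/m²

cos θ_z = sin φ sin δ + cos φ cos δ cos h = -0.148111 + 0.825036 = 0.676925.
Flux = S₀ · cos θ_z = 1361 × 0.676925 = 921.3 W/m².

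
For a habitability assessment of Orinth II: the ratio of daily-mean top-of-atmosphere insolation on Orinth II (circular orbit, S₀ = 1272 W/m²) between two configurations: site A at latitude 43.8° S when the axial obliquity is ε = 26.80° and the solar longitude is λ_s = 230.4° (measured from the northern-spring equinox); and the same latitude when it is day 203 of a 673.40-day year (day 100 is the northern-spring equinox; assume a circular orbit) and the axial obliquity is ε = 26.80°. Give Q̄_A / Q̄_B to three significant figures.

— Configuration A (φ=-43.8°):
Solar declination: sin δ = sin ε · sin λ_s = sin 26.80° × sin 230.4° = -0.34741, so δ = -20.329°.
cos H₀ = −tan(-43.8°) tan(-20.329°) = -0.3553, H₀ = 1.9340 rad.
Bracket: H₀ sin φ sin δ + cos φ cos δ sin H₀ = 1.9340×-0.69214×-0.34741 + 0.72176×0.93771×0.93476 = 0.465043 + 0.632647 = 1.097690.
Q̄ = (S₀/π) × [bracket] = (1272/π) × 1.097690 = 444.44 W/m².
— Configuration B (φ=-43.8°):
Solar longitude: λ_s = 360° × (203 − 100)/673.40 = 55.064°.
sin δ = sin 26.80° × sin 55.064° = 0.36963, so δ = +21.693°.
cos H₀ = −tan(-43.8°) tan(+21.693°) = 0.3815, H₀ = 1.1794 rad.
Bracket: H₀ sin φ sin δ + cos φ cos δ sin H₀ = 1.1794×-0.69214×0.36963 + 0.72176×0.92918×0.92438 = -0.301733 + 0.619931 = 0.318198.
Q̄ = (S₀/π) × [bracket] = (1272/π) × 0.318198 = 128.84 W/m².
Ratio Q̄_A / Q̄_B = 444.44 / 128.84 = 3.450.

Q̄_A / Q̄_B ≈ 3.45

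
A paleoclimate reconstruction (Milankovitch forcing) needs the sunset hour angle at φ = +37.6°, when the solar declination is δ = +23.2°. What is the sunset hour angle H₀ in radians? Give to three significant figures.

cos H₀ = −tan φ · tan δ = −tan(+37.6°) × tan(+23.200°) = -0.3301, so H₀ = 1.9072 rad = 109.27°.

H₀ = 1.91 rad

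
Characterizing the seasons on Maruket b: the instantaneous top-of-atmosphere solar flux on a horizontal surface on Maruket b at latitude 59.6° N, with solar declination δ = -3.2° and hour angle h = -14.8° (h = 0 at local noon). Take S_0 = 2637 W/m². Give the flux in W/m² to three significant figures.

cos θ_z = sin ϕ sin δ + cos ϕ cos δ cos h = -0.048147 + 0.488482 = 0.440335.
Flux = S_0 · cos θ_z = 2637 × 0.440335 = 1161 W/m².

1.16e+03 W/m²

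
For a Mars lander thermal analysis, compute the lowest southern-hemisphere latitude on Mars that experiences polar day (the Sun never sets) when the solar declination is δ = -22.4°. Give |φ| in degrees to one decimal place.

Polar day requires cos H₀ = −tan φ tan δ ≤ −1, i.e. tan φ tan δ ≥ 1.
The boundary is |tan φ| · |tan δ| = 1, so |φ| = 90° − |δ| = 90° − 22.4° = 67.6° in the southern hemisphere.

|φ| = 67.6°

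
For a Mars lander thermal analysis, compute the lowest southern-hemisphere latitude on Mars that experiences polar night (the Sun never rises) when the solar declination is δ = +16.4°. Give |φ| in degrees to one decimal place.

Polar night requires cos H₀ = −tan φ tan δ ≥ 1, i.e. tan φ tan δ ≤ −1.
The boundary is |tan φ| · |tan δ| = 1, so |φ| = 90° − |δ| = 90° − 16.4° = 73.6° in the southern hemisphere.

|φ| = 73.6°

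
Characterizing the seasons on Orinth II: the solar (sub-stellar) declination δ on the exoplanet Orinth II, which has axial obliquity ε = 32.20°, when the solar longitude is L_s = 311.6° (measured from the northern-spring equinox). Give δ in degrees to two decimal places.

sin δ = sin ε · sin L_s = sin 32.20° × sin 311.6° = -0.398484.
δ = arcsin(-0.398484) = -23.48°.

δ = -23.48°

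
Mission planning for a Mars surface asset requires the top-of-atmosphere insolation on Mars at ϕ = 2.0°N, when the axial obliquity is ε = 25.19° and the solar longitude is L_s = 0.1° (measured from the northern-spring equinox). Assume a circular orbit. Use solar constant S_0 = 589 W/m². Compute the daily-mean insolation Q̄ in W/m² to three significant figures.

Q̄ ≈ 187 W/m²

Solar declination: sin δ = sin ε · sin L_s = sin 25.19° × sin 0.1° = 0.00074, so δ = +0.043°.
cos h₀ = −tan(+2.0°) tan(+0.043°) = -0.0000, h₀ = 1.5708 rad.
Bracket: h₀ sin ϕ sin δ + cos ϕ cos δ sin h₀ = 1.5708×0.03490×0.00074 + 0.99939×1.00000×1.00000 = 0.000041 + 0.999390 = 0.999431.
Q̄ = (S_0/π) × [bracket] = (589/π) × 0.999431 = 187.4 W/m².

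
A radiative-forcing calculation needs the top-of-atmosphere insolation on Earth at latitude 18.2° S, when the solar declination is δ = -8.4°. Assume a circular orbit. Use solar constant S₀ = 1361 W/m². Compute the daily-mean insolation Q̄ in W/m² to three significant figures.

cos H₀ = −tan(-18.2°) tan(-8.400°) = -0.0486, H₀ = 1.6194 rad.
Bracket: H₀ sin φ sin δ + cos φ cos δ sin H₀ = 1.6194×-0.31233×-0.14608 + 0.94997×0.98927×0.99882 = 0.073885 + 0.938668 = 1.012553.
Q̄ = (S₀/π) × [bracket] = (1361/π) × 1.012553 = 438.7 W/m².

Q̄ ≈ 439 W/m²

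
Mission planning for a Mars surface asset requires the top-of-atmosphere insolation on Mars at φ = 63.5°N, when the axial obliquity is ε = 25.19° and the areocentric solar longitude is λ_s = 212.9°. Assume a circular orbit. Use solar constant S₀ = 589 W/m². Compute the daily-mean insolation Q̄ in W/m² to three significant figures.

Q̄ ≈ 29.9 W/m²

sin δ = sin 25.19° × sin 212.9° = -0.23119, so δ = -13.367°.
cos H₀ = −tan(+63.5°) tan(-13.367°) = 0.4766, H₀ = 1.0740 rad.
Bracket: H₀ sin φ sin δ + cos φ cos δ sin H₀ = 1.0740×0.89493×-0.23119 + 0.44620×0.97291×0.87912 = -0.222209 + 0.381637 = 0.159428.
Q̄ = (S₀/π) × [bracket] = (589/π) × 0.159428 = 29.89 W/m².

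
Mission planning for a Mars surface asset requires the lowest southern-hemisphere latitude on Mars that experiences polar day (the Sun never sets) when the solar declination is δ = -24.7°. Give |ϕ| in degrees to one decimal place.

Polar day requires cos h₀ = −tan ϕ tan δ ≤ −1, i.e. tan ϕ tan δ ≥ 1.
The boundary is |tan ϕ| · |tan δ| = 1, so |ϕ| = 90° − |δ| = 90° − 24.7° = 65.3° in the southern hemisphere.

|ϕ| = 65.3°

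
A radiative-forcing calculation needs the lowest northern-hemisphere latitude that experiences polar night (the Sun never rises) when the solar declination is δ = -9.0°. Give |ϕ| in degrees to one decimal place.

|ϕ| = 81.0°

Polar night requires cos h₀ = −tan ϕ tan δ ≥ 1, i.e. tan ϕ tan δ ≤ −1.
The boundary is |tan ϕ| · |tan δ| = 1, so |ϕ| = 90° − |δ| = 90° − 9.0° = 81.0° in the northern hemisphere.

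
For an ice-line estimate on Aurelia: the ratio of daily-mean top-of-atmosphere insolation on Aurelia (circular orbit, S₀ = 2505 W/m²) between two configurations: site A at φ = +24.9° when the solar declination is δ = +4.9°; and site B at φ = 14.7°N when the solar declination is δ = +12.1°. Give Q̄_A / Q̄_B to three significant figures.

Q̄_A / Q̄_B ≈ 0.932

— Configuration A (φ=+24.9°):
cos H₀ = −tan(+24.9°) tan(+4.900°) = -0.0398, H₀ = 1.6106 rad.
Bracket: H₀ sin φ sin δ + cos φ cos δ sin H₀ = 1.6106×0.42104×0.08542 + 0.90704×0.99635×0.99921 = 0.057926 + 0.903015 = 0.960941.
Q̄ = (S₀/π) × [bracket] = (2505/π) × 0.960941 = 766.22 W/m².
— Configuration B (φ=+14.7°):
cos H₀ = −tan(+14.7°) tan(+12.100°) = -0.0562, H₀ = 1.6271 rad.
Bracket: H₀ sin φ sin δ + cos φ cos δ sin H₀ = 1.6271×0.25376×0.20962 + 0.96727×0.97778×0.99842 = 0.086551 + 0.944283 = 1.030834.
Q̄ = (S₀/π) × [bracket] = (2505/π) × 1.030834 = 821.95 W/m².
Ratio Q̄_A / Q̄_B = 766.22 / 821.95 = 0.9322.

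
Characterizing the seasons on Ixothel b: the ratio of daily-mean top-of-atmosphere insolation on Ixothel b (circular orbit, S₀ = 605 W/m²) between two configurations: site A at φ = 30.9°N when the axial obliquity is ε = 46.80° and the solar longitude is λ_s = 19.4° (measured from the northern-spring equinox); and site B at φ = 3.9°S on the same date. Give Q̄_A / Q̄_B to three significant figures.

Q̄_A / Q̄_B ≈ 1.10

— Configuration A (φ=+30.9°):
Solar declination: sin δ = sin ε · sin λ_s = sin 46.80° × sin 19.4° = 0.24214, so δ = +14.013°.
cos H₀ = −tan(+30.9°) tan(+14.013°) = -0.1494, H₀ = 1.7207 rad.
Bracket: H₀ sin φ sin δ + cos φ cos δ sin H₀ = 1.7207×0.51354×0.24214 + 0.85806×0.97024×0.98878 = 0.213967 + 0.823183 = 1.037150.
Q̄ = (S₀/π) × [bracket] = (605/π) × 1.037150 = 199.73 W/m².
— Configuration B (φ=-3.9°):
cos H₀ = −tan(-3.9°) tan(+14.013°) = 0.0170, H₀ = 1.5538 rad.
Bracket: H₀ sin φ sin δ + cos φ cos δ sin H₀ = 1.5538×-0.06802×0.24214 + 0.99768×0.97024×0.99986 = -0.025592 + 0.967854 = 0.942262.
Q̄ = (S₀/π) × [bracket] = (605/π) × 0.942262 = 181.46 W/m².
Ratio Q̄_A / Q̄_B = 199.73 / 181.46 = 1.101.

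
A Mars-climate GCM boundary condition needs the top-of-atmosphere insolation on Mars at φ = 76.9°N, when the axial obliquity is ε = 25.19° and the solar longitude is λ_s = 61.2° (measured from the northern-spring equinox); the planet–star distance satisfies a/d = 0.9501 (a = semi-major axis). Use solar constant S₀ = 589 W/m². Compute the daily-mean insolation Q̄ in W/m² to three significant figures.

Solar declination: sin δ = sin ε · sin λ_s = sin 25.19° × sin 61.2° = 0.37297, so δ = +21.899°.
cos H₀ = −tan(+76.9°) tan(+21.899°) = -1.7274 ≤ −1 ⇒ polar day, H₀ = π.
Bracket: H₀ sin φ sin δ + cos φ cos δ sin H₀ = 3.1416×0.97398×0.37297 + 0.22665×0.92784×0.00000 = 1.141234 + 0.000000 = 1.141234.
Inverse-square distance factor (a/d)² = 0.9501² = 0.902690.
Q̄ = (S₀/π) × 0.902690 × [bracket] = (589/π) × 0.902690 × 1.141234 = 193.1 W/m².

Q̄ ≈ 193 W/m²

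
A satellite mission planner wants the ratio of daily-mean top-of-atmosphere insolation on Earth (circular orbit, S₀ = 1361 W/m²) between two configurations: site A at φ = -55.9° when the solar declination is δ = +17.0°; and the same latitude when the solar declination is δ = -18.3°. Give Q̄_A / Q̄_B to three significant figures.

— Configuration A (φ=-55.9°):
cos H₀ = −tan(-55.9°) tan(+17.000°) = 0.4516, H₀ = 1.1023 rad.
Bracket: H₀ sin φ sin δ + cos φ cos δ sin H₀ = 1.1023×-0.82806×0.29237 + 0.56064×0.95630×0.89224 = -0.266867 + 0.478366 = 0.211499.
Q̄ = (S₀/π) × [bracket] = (1361/π) × 0.211499 = 91.626 W/m².
— Configuration B (φ=-55.9°):
cos H₀ = −tan(-55.9°) tan(-18.300°) = -0.4885, H₀ = 2.0811 rad.
Bracket: H₀ sin φ sin δ + cos φ cos δ sin H₀ = 2.0811×-0.82806×-0.31399 + 0.56064×0.94943×0.87258 = 0.541091 + 0.464464 = 1.005555.
Q̄ = (S₀/π) × [bracket] = (1361/π) × 1.005555 = 435.63 W/m².
Ratio Q̄_A / Q̄_B = 91.626 / 435.63 = 0.2103.

Q̄_A / Q̄_B ≈ 0.210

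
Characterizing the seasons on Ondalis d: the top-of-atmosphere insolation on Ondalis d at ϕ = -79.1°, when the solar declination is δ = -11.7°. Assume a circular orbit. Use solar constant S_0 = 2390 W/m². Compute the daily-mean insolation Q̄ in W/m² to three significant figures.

Q̄ ≈ 476 W/m²

cos h₀ = −tan(-79.1°) tan(-11.700°) = -1.0754 ≤ −1 ⇒ polar day, h₀ = π.
Bracket: h₀ sin ϕ sin δ + cos ϕ cos δ sin h₀ = 3.1416×-0.98196×-0.20279 + 0.18910×0.97922×0.00000 = 0.625592 + 0.000000 = 0.625592.
Q̄ = (S_0/π) × [bracket] = (2390/π) × 0.625592 = 475.9 W/m².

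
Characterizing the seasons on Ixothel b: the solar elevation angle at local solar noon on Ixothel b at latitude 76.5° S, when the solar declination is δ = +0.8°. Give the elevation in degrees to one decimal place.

At local noon the hour angle is zero, so the zenith angle equals |φ − δ| = |-76.5° − (+0.800°)| = 77.300°.
Elevation = 90° − 77.300° = 12.7°.

12.7°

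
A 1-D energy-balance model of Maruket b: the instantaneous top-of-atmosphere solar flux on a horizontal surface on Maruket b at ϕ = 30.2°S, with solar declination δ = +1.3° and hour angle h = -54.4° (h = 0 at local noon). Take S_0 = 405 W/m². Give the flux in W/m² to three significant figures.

cos θ_z = sin ϕ sin δ + cos ϕ cos δ cos h = -0.011412 + 0.502985 = 0.491573.
Flux = S_0 · cos θ_z = 405 × 0.491573 = 199.1 W/m².

199 W/m²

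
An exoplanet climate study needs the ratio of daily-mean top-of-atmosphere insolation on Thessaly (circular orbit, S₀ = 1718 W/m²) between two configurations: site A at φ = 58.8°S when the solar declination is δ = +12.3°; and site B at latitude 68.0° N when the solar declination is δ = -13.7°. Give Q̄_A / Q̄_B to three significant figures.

Q̄_A / Q̄_B ≈ 2.89

— Configuration A (φ=-58.8°):
cos H₀ = −tan(-58.8°) tan(+12.300°) = 0.3600, H₀ = 1.2025 rad.
Bracket: H₀ sin φ sin δ + cos φ cos δ sin H₀ = 1.2025×-0.85536×0.21303 + 0.51803×0.97705×0.93294 = -0.219116 + 0.472199 = 0.253083.
Q̄ = (S₀/π) × [bracket] = (1718/π) × 0.253083 = 138.40 W/m².
— Configuration B (φ=+68.0°):
cos H₀ = −tan(+68.0°) tan(-13.700°) = 0.6034, H₀ = 0.9231 rad.
Bracket: H₀ sin φ sin δ + cos φ cos δ sin H₀ = 0.9231×0.92718×-0.23684 + 0.37461×0.97155×0.79747 = -0.202707 + 0.290241 = 0.087534.
Q̄ = (S₀/π) × [bracket] = (1718/π) × 0.087534 = 47.869 W/m².
Ratio Q̄_A / Q̄_B = 138.40 / 47.869 = 2.891.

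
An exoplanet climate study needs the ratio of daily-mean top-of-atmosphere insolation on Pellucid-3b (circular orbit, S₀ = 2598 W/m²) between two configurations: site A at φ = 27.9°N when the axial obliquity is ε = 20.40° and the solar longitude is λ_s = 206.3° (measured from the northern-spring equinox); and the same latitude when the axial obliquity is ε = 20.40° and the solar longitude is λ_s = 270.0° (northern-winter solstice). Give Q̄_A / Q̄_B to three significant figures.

Q̄_A / Q̄_B ≈ 1.30

— Configuration A (φ=+27.9°):
Solar declination: sin δ = sin ε · sin λ_s = sin 20.40° × sin 206.3° = -0.15444, so δ = -8.884°.
cos H₀ = −tan(+27.9°) tan(-8.884°) = 0.0828, H₀ = 1.4879 rad.
Bracket: H₀ sin φ sin δ + cos φ cos δ sin H₀ = 1.4879×0.46793×-0.15444 + 0.88377×0.98800×0.99657 = -0.107526 + 0.870170 = 0.762644.
Q̄ = (S₀/π) × [bracket] = (2598/π) × 0.762644 = 630.68 W/m².
— Configuration B (φ=+27.9°):
Solar declination: sin δ = sin ε · sin λ_s = sin 20.40° × sin 270.0° = -0.34857, so δ = -20.400°.
cos H₀ = −tan(+27.9°) tan(-20.400°) = 0.1969, H₀ = 1.3726 rad.
Bracket: H₀ sin φ sin δ + cos φ cos δ sin H₀ = 1.3726×0.46793×-0.34857 + 0.88377×0.93728×0.98042 = -0.223880 + 0.812121 = 0.588241.
Q̄ = (S₀/π) × [bracket] = (2598/π) × 0.588241 = 486.46 W/m².
Ratio Q̄_A / Q̄_B = 630.68 / 486.46 = 1.296.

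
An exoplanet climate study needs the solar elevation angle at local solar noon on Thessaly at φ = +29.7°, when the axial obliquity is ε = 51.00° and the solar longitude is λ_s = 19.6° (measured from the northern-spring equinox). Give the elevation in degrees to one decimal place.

Solar declination: sin δ = sin ε · sin λ_s = sin 51.00° × sin 19.6° = 0.26069, so δ = +15.111°.
At local noon the hour angle is zero, so the zenith angle equals |φ − δ| = |+29.7° − (+15.111°)| = 14.589°.
Elevation = 90° − 14.589° = 75.4°.

75.4°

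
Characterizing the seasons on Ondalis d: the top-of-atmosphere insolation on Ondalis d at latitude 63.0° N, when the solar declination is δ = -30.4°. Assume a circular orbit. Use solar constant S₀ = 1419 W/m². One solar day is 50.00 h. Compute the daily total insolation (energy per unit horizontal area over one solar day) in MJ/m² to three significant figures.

cos H₀ = −tan(+63.0°) tan(-30.400°) = 1.1515 ≥ 1 ⇒ polar night, H₀ = 0 and Q̄ = 0.
Daily total = Q̄ × 50.00 h × 3600 s/h = 0.00 MJ/m².

0.00 MJ/m²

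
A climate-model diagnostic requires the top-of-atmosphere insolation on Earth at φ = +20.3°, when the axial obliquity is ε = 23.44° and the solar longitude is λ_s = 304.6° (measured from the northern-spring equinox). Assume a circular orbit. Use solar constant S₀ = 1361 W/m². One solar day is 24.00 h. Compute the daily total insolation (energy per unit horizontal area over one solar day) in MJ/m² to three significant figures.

26.8 MJ/m²

Solar declination: sin δ = sin ε · sin λ_s = sin 23.44° × sin 304.6° = -0.32743, so δ = -19.113°.
cos H₀ = −tan(+20.3°) tan(-19.113°) = 0.1282, H₀ = 1.4423 rad.
Bracket: H₀ sin φ sin δ + cos φ cos δ sin H₀ = 1.4423×0.34694×-0.32743 + 0.93789×0.94487×0.99175 = -0.163843 + 0.878873 = 0.715030.
Q̄ = (S₀/π) × [bracket] = (1361/π) × 0.715030 = 309.77 W/m².
Daily total = Q̄ × 24.00 h × 3600 s/h = 309.77 × 24.00 × 3600 / 10⁶ = 26.76 MJ/m².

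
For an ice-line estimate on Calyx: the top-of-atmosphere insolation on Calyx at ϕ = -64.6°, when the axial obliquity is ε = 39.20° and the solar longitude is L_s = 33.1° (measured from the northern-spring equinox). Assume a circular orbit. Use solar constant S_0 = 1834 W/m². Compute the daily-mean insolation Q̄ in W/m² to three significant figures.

Solar declination: sin δ = sin ε · sin L_s = sin 39.20° × sin 33.1° = 0.34515, so δ = +20.191°.
cos h₀ = −tan(-64.6°) tan(+20.191°) = 0.7745, h₀ = 0.6849 rad.
Bracket: h₀ sin ϕ sin δ + cos ϕ cos δ sin h₀ = 0.6849×-0.90334×0.34515 + 0.42894×0.93855×0.63259 = -0.213543 + 0.254669 = 0.041126.
Q̄ = (S_0/π) × [bracket] = (1834/π) × 0.041126 = 24.01 W/m².

Q̄ ≈ 24.0 W/m²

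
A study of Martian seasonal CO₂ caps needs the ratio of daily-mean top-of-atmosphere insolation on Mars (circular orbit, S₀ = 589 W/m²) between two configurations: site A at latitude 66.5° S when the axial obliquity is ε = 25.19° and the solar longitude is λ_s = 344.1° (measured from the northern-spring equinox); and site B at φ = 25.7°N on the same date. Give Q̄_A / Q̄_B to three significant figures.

— Configuration A (φ=-66.5°):
Solar declination: sin δ = sin ε · sin λ_s = sin 25.19° × sin 344.1° = -0.11660, so δ = -6.696°.
cos H₀ = −tan(-66.5°) tan(-6.696°) = -0.2700, H₀ = 1.8442 rad.
Bracket: H₀ sin φ sin δ + cos φ cos δ sin H₀ = 1.8442×-0.91706×-0.11660 + 0.39875×0.99318×0.96286 = 0.197199 + 0.381322 = 0.578521.
Q̄ = (S₀/π) × [bracket] = (589/π) × 0.578521 = 108.46 W/m².
— Configuration B (φ=+25.7°):
cos H₀ = −tan(+25.7°) tan(-6.696°) = 0.0565, H₀ = 1.5143 rad.
Bracket: H₀ sin φ sin δ + cos φ cos δ sin H₀ = 1.5143×0.43366×-0.11660 + 0.90108×0.99318×0.99840 = -0.076570 + 0.893503 = 0.816933.
Q̄ = (S₀/π) × [bracket] = (589/π) × 0.816933 = 153.16 W/m².
Ratio Q̄_A / Q̄_B = 108.46 / 153.16 = 0.7081.

Q̄_A / Q̄_B ≈ 0.708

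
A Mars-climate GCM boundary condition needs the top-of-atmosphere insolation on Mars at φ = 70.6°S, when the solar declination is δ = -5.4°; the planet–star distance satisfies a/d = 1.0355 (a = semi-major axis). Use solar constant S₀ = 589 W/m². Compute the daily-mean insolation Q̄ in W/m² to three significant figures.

cos H₀ = −tan(-70.6°) tan(-5.400°) = -0.2684, H₀ = 1.8426 rad.
Bracket: H₀ sin φ sin δ + cos φ cos δ sin H₀ = 1.8426×-0.94322×-0.09411 + 0.33216×0.99556×0.96330 = 0.163561 + 0.318549 = 0.482110.
Inverse-square distance factor (a/d)² = 1.0355² = 1.072260.
Q̄ = (S₀/π) × 1.072260 × [bracket] = (589/π) × 1.072260 × 0.482110 = 96.92 W/m².

Q̄ ≈ 96.9 W/m²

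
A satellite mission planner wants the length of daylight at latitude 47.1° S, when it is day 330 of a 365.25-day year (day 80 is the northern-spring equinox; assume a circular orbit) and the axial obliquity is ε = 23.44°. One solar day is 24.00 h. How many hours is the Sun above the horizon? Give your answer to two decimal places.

15.32 h

Solar longitude: L_s = 360° × (330 − 80)/365.25 = 246.407°.
sin δ = sin 23.44° × sin 246.407° = -0.36454, so δ = -21.379°.
cos h₀ = −tan ϕ · tan δ = −tan(-47.1°) × tan(-21.379°) = -0.4213, so h₀ = 2.0056 rad = 114.92°.
Daylight = 2h₀/(2π) × 24.00 h = (2.0056/π) × 24.00 = 15.32 h.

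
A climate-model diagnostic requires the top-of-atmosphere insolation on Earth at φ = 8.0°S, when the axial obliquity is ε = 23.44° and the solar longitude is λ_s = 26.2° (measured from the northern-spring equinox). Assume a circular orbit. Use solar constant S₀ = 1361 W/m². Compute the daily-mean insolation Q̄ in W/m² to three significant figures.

Solar declination: sin δ = sin ε · sin λ_s = sin 23.44° × sin 26.2° = 0.17563, so δ = +10.115°.
cos H₀ = −tan(-8.0°) tan(+10.115°) = 0.0251, H₀ = 1.5457 rad.
Bracket: H₀ sin φ sin δ + cos φ cos δ sin H₀ = 1.5457×-0.13917×0.17563 + 0.99027×0.98446×0.99969 = -0.037781 + 0.974579 = 0.936798.
Q̄ = (S₀/π) × [bracket] = (1361/π) × 0.936798 = 405.8 W/m².

Q̄ ≈ 406 W/m²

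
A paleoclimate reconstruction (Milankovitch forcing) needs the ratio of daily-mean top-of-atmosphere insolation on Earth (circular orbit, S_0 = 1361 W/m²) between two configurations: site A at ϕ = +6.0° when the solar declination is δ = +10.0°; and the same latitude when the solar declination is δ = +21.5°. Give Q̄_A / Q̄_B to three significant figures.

— Configuration A (ϕ=+6.0°):
cos h₀ = −tan(+6.0°) tan(+10.000°) = -0.0185, h₀ = 1.5893 rad.
Bracket: h₀ sin ϕ sin δ + cos ϕ cos δ sin h₀ = 1.5893×0.10453×0.17365 + 0.99452×0.98481×0.99983 = 0.028848 + 0.979247 = 1.008095.
Q̄ = (S_0/π) × [bracket] = (1361/π) × 1.008095 = 436.73 W/m².
— Configuration B (ϕ=+6.0°):
cos h₀ = −tan(+6.0°) tan(+21.500°) = -0.0414, h₀ = 1.6122 rad.
Bracket: h₀ sin ϕ sin δ + cos ϕ cos δ sin h₀ = 1.6122×0.10453×0.36650 + 0.99452×0.93042×0.99914 = 0.061764 + 0.924526 = 0.986290.
Q̄ = (S_0/π) × [bracket] = (1361/π) × 0.986290 = 427.28 W/m².
Ratio Q̄_A / Q̄_B = 436.73 / 427.28 = 1.022.

Q̄_A / Q̄_B ≈ 1.02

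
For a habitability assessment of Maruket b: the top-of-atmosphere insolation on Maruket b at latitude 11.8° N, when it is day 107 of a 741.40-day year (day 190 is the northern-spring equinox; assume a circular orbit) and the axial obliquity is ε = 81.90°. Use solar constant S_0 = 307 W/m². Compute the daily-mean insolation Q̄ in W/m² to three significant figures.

Q̄ ≈ 54.5 W/m²

Solar longitude: L_s = 360° × (107 − 190)/741.40 = -40.302°, i.e. -40.302° + 360° = 319.698°.
sin δ = sin 81.90° × sin 319.698° = -0.64037, so δ = -39.819°.
cos h₀ = −tan(+11.8°) tan(-39.819°) = 0.1742, h₀ = 1.3957 rad.
Bracket: h₀ sin ϕ sin δ + cos ϕ cos δ sin h₀ = 1.3957×0.20450×-0.64037 + 0.97887×0.76807×0.98471 = -0.182775 + 0.740345 = 0.557570.
Q̄ = (S_0/π) × [bracket] = (307/π) × 0.557570 = 54.49 W/m².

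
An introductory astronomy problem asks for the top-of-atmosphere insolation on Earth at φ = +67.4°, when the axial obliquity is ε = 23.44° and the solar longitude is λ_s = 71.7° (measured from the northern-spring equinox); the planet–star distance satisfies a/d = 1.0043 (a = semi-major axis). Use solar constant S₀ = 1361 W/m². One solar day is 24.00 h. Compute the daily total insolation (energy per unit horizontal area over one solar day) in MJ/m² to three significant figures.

Solar declination: sin δ = sin ε · sin λ_s = sin 23.44° × sin 71.7° = 0.37767, so δ = +22.189°.
cos H₀ = −tan(+67.4°) tan(+22.189°) = -0.9799, H₀ = 2.9406 rad.
Bracket: H₀ sin φ sin δ + cos φ cos δ sin H₀ = 2.9406×0.92321×0.37767 + 0.38430×0.92594×0.19967 = 1.025295 + 0.071050 = 1.096345.
Inverse-square distance factor (a/d)² = 1.0043² = 1.008618.
Q̄ = (S₀/π) × 1.008618 × [bracket] = (1361/π) × 1.008618 × 1.096345 = 479.05 W/m².
Daily total = Q̄ × 24.00 h × 3600 s/h = 479.05 × 24.00 × 3600 / 10⁶ = 41.39 MJ/m².

41.4 MJ/m²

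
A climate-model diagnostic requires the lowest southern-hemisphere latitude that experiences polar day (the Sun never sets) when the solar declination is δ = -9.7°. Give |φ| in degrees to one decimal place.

|φ| = 80.3°

Polar day requires cos H₀ = −tan φ tan δ ≤ −1, i.e. tan φ tan δ ≥ 1.
The boundary is |tan φ| · |tan δ| = 1, so |φ| = 90° − |δ| = 90° − 9.7° = 80.3° in the southern hemisphere.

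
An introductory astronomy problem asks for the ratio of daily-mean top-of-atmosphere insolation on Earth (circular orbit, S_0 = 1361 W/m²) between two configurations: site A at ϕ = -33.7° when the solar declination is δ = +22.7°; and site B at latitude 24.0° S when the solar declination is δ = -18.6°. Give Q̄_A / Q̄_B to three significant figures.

Q̄_A / Q̄_B ≈ 0.427

— Configuration A (ϕ=-33.7°):
cos h₀ = −tan(-33.7°) tan(+22.700°) = 0.2790, h₀ = 1.2881 rad.
Bracket: h₀ sin ϕ sin δ + cos ϕ cos δ sin h₀ = 1.2881×-0.55484×0.38591 + 0.83195×0.92254×0.96030 = -0.275806 + 0.737037 = 0.461231.
Q̄ = (S_0/π) × [bracket] = (1361/π) × 0.461231 = 199.81 W/m².
— Configuration B (ϕ=-24.0°):
cos h₀ = −tan(-24.0°) tan(-18.600°) = -0.1498, h₀ = 1.7212 rad.
Bracket: h₀ sin ϕ sin δ + cos ϕ cos δ sin h₀ = 1.7212×-0.40674×-0.31896 + 0.91355×0.94777×0.98871 = 0.223298 + 0.856060 = 1.079358.
Q̄ = (S_0/π) × [bracket] = (1361/π) × 1.079358 = 467.60 W/m².
Ratio Q̄_A / Q̄_B = 199.81 / 467.60 = 0.4273.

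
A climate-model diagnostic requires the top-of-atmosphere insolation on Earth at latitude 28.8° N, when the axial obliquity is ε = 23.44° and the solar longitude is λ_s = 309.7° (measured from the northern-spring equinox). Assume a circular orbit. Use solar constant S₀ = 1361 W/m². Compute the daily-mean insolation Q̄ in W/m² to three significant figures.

Q̄ ≈ 267 W/m²

Solar declination: sin δ = sin ε · sin λ_s = sin 23.44° × sin 309.7° = -0.30606, so δ = -17.822°.
cos H₀ = −tan(+28.8°) tan(-17.822°) = 0.1767, H₀ = 1.3931 rad.
Bracket: H₀ sin φ sin δ + cos φ cos δ sin H₀ = 1.3931×0.48175×-0.30606 + 0.87631×0.95201×0.98426 = -0.205405 + 0.821125 = 0.615720.
Q̄ = (S₀/π) × [bracket] = (1361/π) × 0.615720 = 266.7 W/m².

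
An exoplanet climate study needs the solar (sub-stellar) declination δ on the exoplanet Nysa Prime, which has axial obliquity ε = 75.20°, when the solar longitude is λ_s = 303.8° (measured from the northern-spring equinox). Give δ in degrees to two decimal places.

δ = -53.46°

sin δ = sin ε · sin λ_s = sin 75.20° × sin 303.8° = -0.803415.
δ = arcsin(-0.803415) = -53.46°.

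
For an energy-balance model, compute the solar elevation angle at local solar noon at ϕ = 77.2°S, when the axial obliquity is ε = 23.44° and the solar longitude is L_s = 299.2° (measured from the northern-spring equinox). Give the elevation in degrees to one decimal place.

Solar declination: sin δ = sin ε · sin L_s = sin 23.44° × sin 299.2° = -0.34724, so δ = -20.318°.
At local noon the hour angle is zero, so the zenith angle equals |ϕ − δ| = |-77.2° − (-20.318°)| = 56.882°.
Elevation = 90° − 56.882° = 33.1°.

33.1°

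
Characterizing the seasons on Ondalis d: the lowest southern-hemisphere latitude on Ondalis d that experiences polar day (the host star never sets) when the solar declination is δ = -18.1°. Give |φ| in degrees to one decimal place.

Polar day requires cos H₀ = −tan φ tan δ ≤ −1, i.e. tan φ tan δ ≥ 1.
The boundary is |tan φ| · |tan δ| = 1, so |φ| = 90° − |δ| = 90° − 18.1° = 71.9° in the southern hemisphere.

|φ| = 71.9°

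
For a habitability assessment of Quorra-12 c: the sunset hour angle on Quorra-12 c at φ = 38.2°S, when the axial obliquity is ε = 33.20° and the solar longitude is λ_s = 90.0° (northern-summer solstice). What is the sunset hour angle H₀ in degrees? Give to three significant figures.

Solar declination: sin δ = sin ε · sin λ_s = sin 33.20° × sin 90.0° = 0.54756, so δ = +33.200°.
cos H₀ = −tan φ · tan δ = −tan(-38.2°) × tan(+33.200°) = 0.5149, so H₀ = 1.0298 rad = 59.01°.

H₀ = 59.0°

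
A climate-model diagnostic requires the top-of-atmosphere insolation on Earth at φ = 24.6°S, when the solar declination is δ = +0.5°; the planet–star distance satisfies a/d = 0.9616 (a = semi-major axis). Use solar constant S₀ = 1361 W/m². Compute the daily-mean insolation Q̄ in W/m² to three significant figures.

Q̄ ≈ 362 W/m²

cos H₀ = −tan(-24.6°) tan(+0.500°) = 0.0040, H₀ = 1.5668 rad.
Bracket: H₀ sin φ sin δ + cos φ cos δ sin H₀ = 1.5668×-0.41628×0.00873 + 0.90924×0.99996×0.99999 = -0.005694 + 0.909195 = 0.903501.
Inverse-square distance factor (a/d)² = 0.9616² = 0.924675.
Q̄ = (S₀/π) × 0.924675 × [bracket] = (1361/π) × 0.924675 × 0.903501 = 361.9 W/m².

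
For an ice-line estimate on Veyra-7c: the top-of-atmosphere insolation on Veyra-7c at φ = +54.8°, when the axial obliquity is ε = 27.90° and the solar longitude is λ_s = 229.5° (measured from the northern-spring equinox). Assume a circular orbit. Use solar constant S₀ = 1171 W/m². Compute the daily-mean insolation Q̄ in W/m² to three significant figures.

Q̄ ≈ 60.6 W/m²

Solar declination: sin δ = sin ε · sin λ_s = sin 27.90° × sin 229.5° = -0.35582, so δ = -20.844°.
cos H₀ = −tan(+54.8°) tan(-20.844°) = 0.5397, H₀ = 1.0007 rad.
Bracket: H₀ sin φ sin δ + cos φ cos δ sin H₀ = 1.0007×0.81714×-0.35582 + 0.57643×0.93456×0.84184 = -0.290958 + 0.453506 = 0.162548.
Q̄ = (S₀/π) × [bracket] = (1171/π) × 0.162548 = 60.59 W/m².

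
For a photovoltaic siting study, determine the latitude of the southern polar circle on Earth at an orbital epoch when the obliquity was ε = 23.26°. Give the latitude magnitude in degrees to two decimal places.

The polar circle is the lowest latitude that experiences at least one full rotation of continuous darkness at the northern-summer solstice; it lies at |ϕ| = 90° − ε = 90° − 23.26° = 66.74°.

66.74°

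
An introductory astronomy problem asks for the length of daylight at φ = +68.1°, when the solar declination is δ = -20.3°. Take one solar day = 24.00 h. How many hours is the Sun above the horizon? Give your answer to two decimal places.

3.07 h

cos H₀ = −tan φ · tan δ = −tan(+68.1°) × tan(-20.300°) = 0.9202, so H₀ = 0.4022 rad = 23.05°.
Daylight = 2H₀/(2π) × 24.00 h = (0.4022/π) × 24.00 = 3.07 h.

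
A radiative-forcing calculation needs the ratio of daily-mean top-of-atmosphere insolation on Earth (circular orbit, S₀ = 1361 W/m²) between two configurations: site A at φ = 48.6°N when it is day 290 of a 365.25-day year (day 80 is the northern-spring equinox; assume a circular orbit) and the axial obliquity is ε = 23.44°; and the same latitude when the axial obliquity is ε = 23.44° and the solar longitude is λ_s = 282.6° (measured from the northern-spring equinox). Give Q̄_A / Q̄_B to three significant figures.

— Configuration A (φ=+48.6°):
Solar longitude: λ_s = 360° × (290 − 80)/365.25 = 206.982°.
sin δ = sin 23.44° × sin 206.982° = -0.18048, so δ = -10.398°.
cos H₀ = −tan(+48.6°) tan(-10.398°) = 0.2081, H₀ = 1.3611 rad.
Bracket: H₀ sin φ sin δ + cos φ cos δ sin H₀ = 1.3611×0.75011×-0.18048 + 0.66131×0.98358×0.97810 = -0.184266 + 0.636206 = 0.451940.
Q̄ = (S₀/π) × [bracket] = (1361/π) × 0.451940 = 195.79 W/m².
— Configuration B (φ=+48.6°):
Solar declination: sin δ = sin ε · sin λ_s = sin 23.44° × sin 282.6° = -0.38821, so δ = -22.843°.
cos H₀ = −tan(+48.6°) tan(-22.843°) = 0.4778, H₀ = 1.0726 rad.
Bracket: H₀ sin φ sin δ + cos φ cos δ sin H₀ = 1.0726×0.75011×-0.38821 + 0.66131×0.92157×0.87846 = -0.312341 + 0.535372 = 0.223031.
Q̄ = (S₀/π) × [bracket] = (1361/π) × 0.223031 = 96.621 W/m².
Ratio Q̄_A / Q̄_B = 195.79 / 96.621 = 2.026.

Q̄_A / Q̄_B ≈ 2.03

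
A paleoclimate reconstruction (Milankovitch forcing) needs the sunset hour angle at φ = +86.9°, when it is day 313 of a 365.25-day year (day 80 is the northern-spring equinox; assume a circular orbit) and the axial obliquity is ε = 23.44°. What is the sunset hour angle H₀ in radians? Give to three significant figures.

Solar longitude: λ_s = 360° × (313 − 80)/365.25 = 229.651°.
sin δ = sin 23.44° × sin 229.651° = -0.30316, so δ = -17.648°.
cos H₀ = −tan φ · tan δ = 5.8741 ≥ 1, so the Sun never rises (polar night) and H₀ = 0.

H₀ = 0.00 rad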